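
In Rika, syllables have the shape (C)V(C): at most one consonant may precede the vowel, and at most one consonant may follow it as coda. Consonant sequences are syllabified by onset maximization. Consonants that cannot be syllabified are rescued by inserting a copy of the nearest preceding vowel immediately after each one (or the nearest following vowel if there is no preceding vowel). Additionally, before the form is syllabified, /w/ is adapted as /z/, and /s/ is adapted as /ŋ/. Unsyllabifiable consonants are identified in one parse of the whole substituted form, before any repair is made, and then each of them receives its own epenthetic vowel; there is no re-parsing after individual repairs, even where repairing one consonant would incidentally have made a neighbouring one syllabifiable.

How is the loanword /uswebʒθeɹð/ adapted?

Substitution: /s/ → /ŋ/, /w/ → /z/, giving /uŋzebʒθeɹð/.
Syllabifying with onset maximization leaves /ʒ/, /ð/ stranded (at most one coda consonant is licensed; onsets are limited to one consonant).
Epenthesis after each stranded consonant: /ʒ/ → /ʒe/, /ð/ → /ðe/.

uŋzebʒeθeɹðe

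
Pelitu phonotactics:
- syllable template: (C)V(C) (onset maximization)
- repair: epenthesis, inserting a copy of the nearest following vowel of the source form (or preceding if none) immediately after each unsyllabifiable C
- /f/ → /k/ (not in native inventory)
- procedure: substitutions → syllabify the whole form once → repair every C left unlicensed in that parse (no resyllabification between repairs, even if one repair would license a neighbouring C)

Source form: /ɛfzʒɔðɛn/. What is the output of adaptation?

ɛkzɔʒɔðɛn

Substitution: /f/ → /k/, giving /ɛkzʒɔðɛn/.
Syllabifying with onset maximization leaves /z/ stranded (at most one coda consonant is licensed; onsets are limited to one consonant).
Inserting the epenthetic vowel yields /z/ → /zɔ/.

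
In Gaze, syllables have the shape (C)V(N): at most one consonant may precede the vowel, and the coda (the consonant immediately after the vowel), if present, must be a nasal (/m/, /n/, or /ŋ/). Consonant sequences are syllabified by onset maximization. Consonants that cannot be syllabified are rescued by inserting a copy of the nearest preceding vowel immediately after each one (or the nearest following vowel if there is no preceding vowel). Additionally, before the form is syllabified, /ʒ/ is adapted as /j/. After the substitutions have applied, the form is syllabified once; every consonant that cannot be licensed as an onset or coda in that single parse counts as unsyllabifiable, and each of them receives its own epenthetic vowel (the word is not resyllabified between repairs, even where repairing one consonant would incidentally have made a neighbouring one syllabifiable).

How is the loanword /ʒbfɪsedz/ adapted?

jɪbɪfɪsedeze

Substitution: /ʒ/ → /j/, giving /jbfɪsedz/.
Syllabifying with onset maximization leaves /j/, /b/, /d/, /z/ stranded (only a nasal (/m/, /n/, or /ŋ/) is licensed in coda position; onsets are limited to one consonant).
Epenthesis after each stranded consonant: /j/ → /jɪ/, /b/ → /bɪ/, /d/ → /de/, /z/ → /ze/.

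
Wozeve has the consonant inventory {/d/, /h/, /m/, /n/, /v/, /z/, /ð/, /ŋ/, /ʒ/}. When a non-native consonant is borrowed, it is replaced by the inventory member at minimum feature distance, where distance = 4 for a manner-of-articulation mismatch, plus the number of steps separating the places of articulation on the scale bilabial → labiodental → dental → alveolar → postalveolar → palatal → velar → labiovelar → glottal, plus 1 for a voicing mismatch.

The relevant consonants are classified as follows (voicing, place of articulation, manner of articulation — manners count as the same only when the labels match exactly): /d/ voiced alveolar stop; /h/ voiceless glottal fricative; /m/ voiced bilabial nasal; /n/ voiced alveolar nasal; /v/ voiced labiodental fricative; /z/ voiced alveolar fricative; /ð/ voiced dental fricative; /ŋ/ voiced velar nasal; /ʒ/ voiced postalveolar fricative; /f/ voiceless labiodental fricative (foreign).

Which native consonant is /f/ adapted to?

/v/ is closest: same manner (fricative), place distance 0 (labiodental→labiodental), voicing differs (+1); total 1. Next closest is /ð/ at distance 2.

v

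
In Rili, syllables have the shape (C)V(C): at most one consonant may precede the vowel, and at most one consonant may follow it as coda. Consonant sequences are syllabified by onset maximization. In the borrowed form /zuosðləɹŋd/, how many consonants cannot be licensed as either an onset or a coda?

3

Syllabifying with onset maximization leaves /ð/, /ŋ/, /d/ stranded (at most one coda consonant is licensed; onsets are limited to one consonant).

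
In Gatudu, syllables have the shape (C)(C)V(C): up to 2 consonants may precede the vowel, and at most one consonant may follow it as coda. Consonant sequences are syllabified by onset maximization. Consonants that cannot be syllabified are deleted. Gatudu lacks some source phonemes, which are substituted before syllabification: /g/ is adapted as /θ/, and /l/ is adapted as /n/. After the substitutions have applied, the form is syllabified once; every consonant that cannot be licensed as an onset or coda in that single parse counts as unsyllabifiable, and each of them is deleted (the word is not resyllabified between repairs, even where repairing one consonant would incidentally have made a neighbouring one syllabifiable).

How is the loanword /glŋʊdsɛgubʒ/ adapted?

nŋʊdsɛθub

Substitution: /g/ → /θ/, /l/ → /n/, giving /θnŋʊdsɛθubʒ/.
Under (C)(C)V(C), the unsyllabifiable consonants are /θ/, /ʒ/ (at most one coda consonant is licensed; onsets may contain at most 2 consonants).
Each unlicensed consonant is deleted: /θ/, /ʒ/.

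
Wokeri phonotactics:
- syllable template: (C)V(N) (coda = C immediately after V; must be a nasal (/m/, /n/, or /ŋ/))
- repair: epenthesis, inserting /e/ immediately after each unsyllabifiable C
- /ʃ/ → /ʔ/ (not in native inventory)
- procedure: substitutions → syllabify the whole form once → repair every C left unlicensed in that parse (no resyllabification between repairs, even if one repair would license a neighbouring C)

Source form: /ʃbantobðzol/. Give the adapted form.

ʔebantobeðezole

Substitution: /ʃ/ → /ʔ/, giving /ʔbantobðzol/.
The consonants /ʔ/, /b/, /ð/, /l/ cannot be parsed into a legal (C)V(N) syllable (only a nasal (/m/, /n/, or /ŋ/) is licensed in coda position; onsets are limited to one consonant).
Inserting the epenthetic vowel yields /ʔ/ → /ʔe/, /b/ → /be/, /ð/ → /ðe/, /l/ → /le/.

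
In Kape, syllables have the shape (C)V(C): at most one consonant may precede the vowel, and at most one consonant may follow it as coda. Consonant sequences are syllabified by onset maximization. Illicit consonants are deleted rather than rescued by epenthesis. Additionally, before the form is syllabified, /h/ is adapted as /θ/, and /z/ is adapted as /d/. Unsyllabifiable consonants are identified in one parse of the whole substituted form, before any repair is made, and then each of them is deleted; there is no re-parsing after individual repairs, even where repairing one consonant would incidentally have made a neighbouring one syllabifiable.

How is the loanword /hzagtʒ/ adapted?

dag

Substitution: /h/ → /θ/, /z/ → /d/, giving /θdagtʒ/.
Syllabifying with onset maximization leaves /θ/, /t/, /ʒ/ stranded (at most one coda consonant is licensed; onsets are limited to one consonant).
Each unlicensed consonant is deleted: /θ/, /t/, /ʒ/.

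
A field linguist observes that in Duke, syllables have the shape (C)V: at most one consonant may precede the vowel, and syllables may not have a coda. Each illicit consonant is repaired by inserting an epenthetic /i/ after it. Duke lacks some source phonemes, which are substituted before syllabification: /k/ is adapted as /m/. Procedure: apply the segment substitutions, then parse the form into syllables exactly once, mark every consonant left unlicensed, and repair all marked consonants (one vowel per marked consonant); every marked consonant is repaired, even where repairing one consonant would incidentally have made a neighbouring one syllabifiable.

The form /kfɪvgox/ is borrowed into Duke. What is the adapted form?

Substitution: /k/ → /m/, giving /mfɪvgox/.
Under (C)V, the unsyllabifiable consonants are /m/, /v/, /x/ (no codas are permitted; onsets are limited to one consonant).
Epenthesis after each stranded consonant: /m/ → /mi/, /v/ → /vi/, /x/ → /xi/.

mifɪvigoxi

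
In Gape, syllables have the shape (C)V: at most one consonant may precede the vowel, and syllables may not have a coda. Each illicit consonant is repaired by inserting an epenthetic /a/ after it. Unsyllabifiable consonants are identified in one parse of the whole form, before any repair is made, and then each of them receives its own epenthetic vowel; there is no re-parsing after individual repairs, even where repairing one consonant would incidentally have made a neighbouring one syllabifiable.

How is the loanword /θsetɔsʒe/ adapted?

Syllabifying with onset maximization leaves /θ/, /s/ stranded (no codas are permitted; onsets are limited to one consonant).
Epenthesis after each stranded consonant: /θ/ → /θa/, /s/ → /sa/.

θasetɔsaʒe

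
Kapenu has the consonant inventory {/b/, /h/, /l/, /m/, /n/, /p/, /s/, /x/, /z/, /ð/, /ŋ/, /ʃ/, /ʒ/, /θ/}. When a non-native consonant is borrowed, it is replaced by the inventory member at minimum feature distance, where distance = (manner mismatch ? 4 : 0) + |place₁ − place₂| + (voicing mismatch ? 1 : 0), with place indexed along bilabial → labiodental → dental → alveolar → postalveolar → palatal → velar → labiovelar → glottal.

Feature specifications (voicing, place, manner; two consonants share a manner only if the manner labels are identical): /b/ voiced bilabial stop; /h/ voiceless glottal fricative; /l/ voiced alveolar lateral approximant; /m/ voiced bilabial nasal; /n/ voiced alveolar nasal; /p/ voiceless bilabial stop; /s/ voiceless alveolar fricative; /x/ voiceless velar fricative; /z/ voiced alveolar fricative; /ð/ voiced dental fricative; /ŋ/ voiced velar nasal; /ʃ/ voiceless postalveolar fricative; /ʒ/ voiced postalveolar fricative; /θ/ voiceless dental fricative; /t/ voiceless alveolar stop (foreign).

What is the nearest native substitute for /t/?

/p/ is closest: same manner (stop), place distance 3 (alveolar→bilabial), same voicing; total 3. Next closest is /b/ at distance 4.

p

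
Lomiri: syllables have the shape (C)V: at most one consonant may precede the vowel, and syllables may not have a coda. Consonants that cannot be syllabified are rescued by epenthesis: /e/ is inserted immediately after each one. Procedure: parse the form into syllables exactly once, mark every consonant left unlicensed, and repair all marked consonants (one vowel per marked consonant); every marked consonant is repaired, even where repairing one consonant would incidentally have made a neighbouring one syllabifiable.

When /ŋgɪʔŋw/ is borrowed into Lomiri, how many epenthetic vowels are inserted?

The unsyllabifiable consonants are /ŋ/, /ʔ/, /ŋ/, /w/; each receives one epenthetic vowel.

4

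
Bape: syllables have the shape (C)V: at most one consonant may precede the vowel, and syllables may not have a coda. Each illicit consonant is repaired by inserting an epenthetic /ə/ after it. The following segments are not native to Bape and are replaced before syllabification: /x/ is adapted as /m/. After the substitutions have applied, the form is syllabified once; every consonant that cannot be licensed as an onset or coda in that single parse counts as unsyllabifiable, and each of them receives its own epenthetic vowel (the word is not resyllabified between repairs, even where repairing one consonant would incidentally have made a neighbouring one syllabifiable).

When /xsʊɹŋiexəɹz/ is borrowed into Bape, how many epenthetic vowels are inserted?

4

After substitution the input is /msʊɹŋieməɹz/.
The unsyllabifiable consonants are /m/, /ɹ/, /ɹ/, /z/; each receives one epenthetic vowel.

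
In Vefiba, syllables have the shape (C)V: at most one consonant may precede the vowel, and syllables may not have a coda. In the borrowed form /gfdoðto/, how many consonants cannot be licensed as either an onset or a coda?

Under (C)V, the unsyllabifiable consonants are /g/, /f/, /ð/ (no codas are permitted; onsets are limited to one consonant).

3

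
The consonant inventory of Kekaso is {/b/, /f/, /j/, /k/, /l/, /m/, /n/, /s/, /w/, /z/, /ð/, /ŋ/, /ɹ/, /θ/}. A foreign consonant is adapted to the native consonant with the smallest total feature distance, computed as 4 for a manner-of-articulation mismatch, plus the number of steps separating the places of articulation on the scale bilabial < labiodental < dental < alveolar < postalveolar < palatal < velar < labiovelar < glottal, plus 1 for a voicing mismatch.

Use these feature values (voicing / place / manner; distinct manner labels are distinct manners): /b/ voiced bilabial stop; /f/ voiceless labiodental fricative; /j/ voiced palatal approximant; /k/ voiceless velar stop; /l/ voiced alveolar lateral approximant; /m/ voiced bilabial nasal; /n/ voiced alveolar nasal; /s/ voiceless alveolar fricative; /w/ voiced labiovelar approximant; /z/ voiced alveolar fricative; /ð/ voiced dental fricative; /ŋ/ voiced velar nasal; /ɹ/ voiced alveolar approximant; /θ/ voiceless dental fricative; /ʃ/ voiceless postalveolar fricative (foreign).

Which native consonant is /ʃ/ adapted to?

s

/s/ is closest: same manner (fricative), place distance 1 (postalveolar→alveolar), same voicing; total 1. Next closest is /z/ at distance 2.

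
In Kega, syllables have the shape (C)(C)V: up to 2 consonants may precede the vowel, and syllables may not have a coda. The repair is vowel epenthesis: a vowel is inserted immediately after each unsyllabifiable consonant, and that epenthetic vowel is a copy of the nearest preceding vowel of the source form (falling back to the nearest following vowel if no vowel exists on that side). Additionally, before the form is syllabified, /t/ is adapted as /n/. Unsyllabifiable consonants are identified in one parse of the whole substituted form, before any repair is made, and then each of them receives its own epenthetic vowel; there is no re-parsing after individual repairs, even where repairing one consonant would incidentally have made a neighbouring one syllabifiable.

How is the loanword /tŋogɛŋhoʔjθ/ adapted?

Substitution: /t/ → /n/, giving /nŋogɛŋhoʔjθ/.
Under (C)(C)V, the unsyllabifiable consonants are /ʔ/, /j/, /θ/ (no codas are permitted; onsets may contain at most 2 consonants).
Inserting the epenthetic vowel yields /ʔ/ → /ʔo/, /j/ → /jo/, /θ/ → /θo/.

nŋogɛŋhoʔojoθo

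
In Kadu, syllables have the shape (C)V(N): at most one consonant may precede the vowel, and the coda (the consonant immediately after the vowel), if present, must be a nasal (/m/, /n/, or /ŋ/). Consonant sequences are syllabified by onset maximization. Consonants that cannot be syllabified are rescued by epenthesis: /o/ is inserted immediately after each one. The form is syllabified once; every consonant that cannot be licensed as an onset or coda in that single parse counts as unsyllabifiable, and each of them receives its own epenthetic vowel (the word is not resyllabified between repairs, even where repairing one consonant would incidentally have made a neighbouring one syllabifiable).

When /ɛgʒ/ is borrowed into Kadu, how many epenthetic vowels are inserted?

2

The unsyllabifiable consonants are /g/, /ʒ/; each receives one epenthetic vowel.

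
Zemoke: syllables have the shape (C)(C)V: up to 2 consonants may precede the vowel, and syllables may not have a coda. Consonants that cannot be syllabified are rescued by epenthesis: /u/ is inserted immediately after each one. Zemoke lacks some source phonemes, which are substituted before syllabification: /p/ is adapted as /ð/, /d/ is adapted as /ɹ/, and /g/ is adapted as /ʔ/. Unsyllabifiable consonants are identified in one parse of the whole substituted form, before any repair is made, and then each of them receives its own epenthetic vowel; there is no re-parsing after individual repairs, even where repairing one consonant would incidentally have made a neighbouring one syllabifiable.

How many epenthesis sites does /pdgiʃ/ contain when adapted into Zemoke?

After substitution the input is /ðɹʔiʃ/.
The unsyllabifiable consonants are /ð/, /ʃ/; each receives one epenthetic vowel.

2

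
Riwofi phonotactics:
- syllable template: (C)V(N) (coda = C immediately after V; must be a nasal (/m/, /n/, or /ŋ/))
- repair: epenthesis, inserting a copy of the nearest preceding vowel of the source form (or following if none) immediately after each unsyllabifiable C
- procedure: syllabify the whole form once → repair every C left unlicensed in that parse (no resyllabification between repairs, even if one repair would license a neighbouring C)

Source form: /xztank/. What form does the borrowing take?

The consonants /x/, /z/, /k/ cannot be parsed into a legal (C)V(N) syllable (only a nasal (/m/, /n/, or /ŋ/) is licensed in coda position; onsets are limited to one consonant).
Epenthesis after each stranded consonant: /x/ → /xa/, /z/ → /za/, /k/ → /ka/.

xazatanka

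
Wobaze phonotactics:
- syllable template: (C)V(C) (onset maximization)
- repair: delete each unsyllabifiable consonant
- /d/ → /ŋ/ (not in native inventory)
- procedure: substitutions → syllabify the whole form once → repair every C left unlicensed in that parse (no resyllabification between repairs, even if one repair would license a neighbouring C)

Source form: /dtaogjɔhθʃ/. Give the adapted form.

taogjɔh

Substitution: /d/ → /ŋ/, giving /ŋtaogjɔhθʃ/.
The consonants /ŋ/, /θ/, /ʃ/ cannot be parsed into a legal (C)V(C) syllable (at most one coda consonant is licensed; onsets are limited to one consonant).
Deleting the stranded consonants removes /ŋ/, /θ/, /ʃ/.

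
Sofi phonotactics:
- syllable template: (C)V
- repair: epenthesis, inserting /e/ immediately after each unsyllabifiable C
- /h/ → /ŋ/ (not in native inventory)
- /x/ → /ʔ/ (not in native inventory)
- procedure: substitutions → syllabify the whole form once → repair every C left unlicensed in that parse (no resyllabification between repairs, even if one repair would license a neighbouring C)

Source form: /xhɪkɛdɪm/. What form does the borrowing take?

ʔeŋɪkɛdɪme

Substitution: /x/ → /ʔ/, /h/ → /ŋ/, giving /ʔŋɪkɛdɪm/.
Under (C)V, the unsyllabifiable consonants are /ʔ/, /m/ (no codas are permitted; onsets are limited to one consonant).
Epenthesis after each stranded consonant: /ʔ/ → /ʔe/, /m/ → /me/.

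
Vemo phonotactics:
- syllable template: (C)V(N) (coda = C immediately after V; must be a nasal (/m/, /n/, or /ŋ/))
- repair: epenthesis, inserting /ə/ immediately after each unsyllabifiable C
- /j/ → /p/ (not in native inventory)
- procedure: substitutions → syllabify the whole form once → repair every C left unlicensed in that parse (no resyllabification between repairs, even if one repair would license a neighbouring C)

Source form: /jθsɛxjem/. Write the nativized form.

Substitution: /j/ → /p/, giving /pθsɛxpem/.
Syllabifying with onset maximization leaves /p/, /θ/, /x/ stranded (only a nasal (/m/, /n/, or /ŋ/) is licensed in coda position; onsets are limited to one consonant).
Inserting the epenthetic vowel yields /p/ → /pə/, /θ/ → /θə/, /x/ → /xə/.

pəθəsɛxəpem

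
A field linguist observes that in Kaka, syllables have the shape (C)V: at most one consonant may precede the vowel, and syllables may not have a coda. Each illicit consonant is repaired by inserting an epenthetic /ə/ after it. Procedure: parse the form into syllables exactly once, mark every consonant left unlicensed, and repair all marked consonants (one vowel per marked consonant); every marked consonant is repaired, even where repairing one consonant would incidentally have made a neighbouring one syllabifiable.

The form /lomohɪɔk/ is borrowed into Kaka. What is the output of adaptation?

Under (C)V, the unsyllabifiable consonants are /k/ (no codas are permitted; onsets are limited to one consonant).
Each unlicensed consonant becomes the onset of a new syllable: /k/ → /kə/.

lomohɪɔkə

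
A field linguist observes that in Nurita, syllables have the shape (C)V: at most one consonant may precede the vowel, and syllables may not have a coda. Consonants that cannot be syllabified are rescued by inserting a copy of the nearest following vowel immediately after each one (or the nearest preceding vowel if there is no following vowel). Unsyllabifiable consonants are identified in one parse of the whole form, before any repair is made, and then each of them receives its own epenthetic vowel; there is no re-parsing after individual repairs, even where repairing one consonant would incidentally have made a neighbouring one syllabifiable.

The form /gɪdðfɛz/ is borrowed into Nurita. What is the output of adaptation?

gɪdɛðɛfɛzɛ

Syllabifying with onset maximization leaves /d/, /ð/, /z/ stranded (no codas are permitted; onsets are limited to one consonant).
Each unlicensed consonant becomes the onset of a new syllable: /d/ → /dɛ/, /ð/ → /ðɛ/, /z/ → /zɛ/.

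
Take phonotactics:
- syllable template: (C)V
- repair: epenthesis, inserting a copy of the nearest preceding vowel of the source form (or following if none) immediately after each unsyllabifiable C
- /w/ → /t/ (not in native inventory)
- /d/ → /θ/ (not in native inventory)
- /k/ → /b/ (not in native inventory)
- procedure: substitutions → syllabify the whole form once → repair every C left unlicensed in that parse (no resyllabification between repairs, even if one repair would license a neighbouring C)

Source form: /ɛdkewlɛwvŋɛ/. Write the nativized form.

Substitution: /d/ → /θ/, /k/ → /b/, /w/ → /t/, giving /ɛθbetlɛtvŋɛ/.
Under (C)V, the unsyllabifiable consonants are /θ/, /t/, /t/, /v/ (no codas are permitted; onsets are limited to one consonant).
Each unlicensed consonant becomes the onset of a new syllable: /θ/ → /θɛ/, /t/ → /te/, /t/ → /tɛ/, /v/ → /vɛ/.

ɛθɛbetelɛtɛvɛŋɛ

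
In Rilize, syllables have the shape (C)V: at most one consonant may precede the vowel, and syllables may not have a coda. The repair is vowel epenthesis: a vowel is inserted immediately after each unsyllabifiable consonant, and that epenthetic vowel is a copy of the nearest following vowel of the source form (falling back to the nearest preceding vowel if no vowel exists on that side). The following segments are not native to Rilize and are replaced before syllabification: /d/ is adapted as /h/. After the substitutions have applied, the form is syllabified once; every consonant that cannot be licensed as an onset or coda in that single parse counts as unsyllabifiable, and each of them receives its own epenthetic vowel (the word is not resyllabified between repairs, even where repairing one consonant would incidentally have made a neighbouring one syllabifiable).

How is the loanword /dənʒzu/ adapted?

hənuʒuzu

Substitution: /d/ → /h/, giving /hənʒzu/.
Syllabifying with onset maximization leaves /n/, /ʒ/ stranded (no codas are permitted; onsets are limited to one consonant).
Each unlicensed consonant becomes the onset of a new syllable: /n/ → /nu/, /ʒ/ → /ʒu/.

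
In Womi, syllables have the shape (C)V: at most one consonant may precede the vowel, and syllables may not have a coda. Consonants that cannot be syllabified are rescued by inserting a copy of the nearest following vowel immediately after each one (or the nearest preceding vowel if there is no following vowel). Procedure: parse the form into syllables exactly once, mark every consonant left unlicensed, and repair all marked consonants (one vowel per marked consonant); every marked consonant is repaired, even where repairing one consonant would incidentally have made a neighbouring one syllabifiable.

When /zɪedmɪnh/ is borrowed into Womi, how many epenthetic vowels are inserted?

3

The unsyllabifiable consonants are /d/, /n/, /h/; each receives one epenthetic vowel.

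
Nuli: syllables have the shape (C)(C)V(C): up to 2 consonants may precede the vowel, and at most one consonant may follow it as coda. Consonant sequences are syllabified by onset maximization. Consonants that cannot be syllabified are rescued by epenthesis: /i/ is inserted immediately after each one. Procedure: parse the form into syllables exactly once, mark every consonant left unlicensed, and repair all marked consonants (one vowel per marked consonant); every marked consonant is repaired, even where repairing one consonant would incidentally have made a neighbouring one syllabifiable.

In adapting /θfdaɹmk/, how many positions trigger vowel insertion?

3

The unsyllabifiable consonants are /θ/, /m/, /k/; each receives one epenthetic vowel.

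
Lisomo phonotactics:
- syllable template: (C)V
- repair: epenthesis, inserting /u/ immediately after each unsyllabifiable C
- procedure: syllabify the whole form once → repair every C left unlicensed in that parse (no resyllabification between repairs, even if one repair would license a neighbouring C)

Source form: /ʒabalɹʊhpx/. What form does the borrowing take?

The consonants /l/, /h/, /p/, /x/ cannot be parsed into a legal (C)V syllable (no codas are permitted; onsets are limited to one consonant).
Inserting the epenthetic vowel yields /l/ → /lu/, /h/ → /hu/, /p/ → /pu/, /x/ → /xu/.

ʒabaluɹʊhupuxu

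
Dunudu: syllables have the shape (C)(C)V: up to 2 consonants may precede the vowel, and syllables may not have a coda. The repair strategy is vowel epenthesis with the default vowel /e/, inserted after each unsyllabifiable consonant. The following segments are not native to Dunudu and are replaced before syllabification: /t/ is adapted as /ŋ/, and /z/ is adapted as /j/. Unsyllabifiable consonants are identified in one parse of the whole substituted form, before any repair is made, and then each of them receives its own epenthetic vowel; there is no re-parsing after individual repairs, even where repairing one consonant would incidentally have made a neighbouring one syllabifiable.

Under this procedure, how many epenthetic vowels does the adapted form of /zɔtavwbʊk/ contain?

2

After substitution the input is /jɔŋavwbʊk/.
The unsyllabifiable consonants are /v/, /k/; each receives one epenthetic vowel.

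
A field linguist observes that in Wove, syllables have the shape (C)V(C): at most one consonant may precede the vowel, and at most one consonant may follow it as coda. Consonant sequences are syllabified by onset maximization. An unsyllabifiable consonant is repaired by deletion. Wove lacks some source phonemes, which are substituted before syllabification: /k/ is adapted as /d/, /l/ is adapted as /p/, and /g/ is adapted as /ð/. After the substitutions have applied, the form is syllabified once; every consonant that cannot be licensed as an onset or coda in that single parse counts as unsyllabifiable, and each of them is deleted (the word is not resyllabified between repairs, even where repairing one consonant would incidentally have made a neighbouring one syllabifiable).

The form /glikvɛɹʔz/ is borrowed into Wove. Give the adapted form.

pidvɛɹ

Substitution: /g/ → /ð/, /l/ → /p/, /k/ → /d/, giving /ðpidvɛɹʔz/.
The consonants /ð/, /ʔ/, /z/ cannot be parsed into a legal (C)V(C) syllable (at most one coda consonant is licensed; onsets are limited to one consonant).
Deletion applies to /ð/, /ʔ/, /z/.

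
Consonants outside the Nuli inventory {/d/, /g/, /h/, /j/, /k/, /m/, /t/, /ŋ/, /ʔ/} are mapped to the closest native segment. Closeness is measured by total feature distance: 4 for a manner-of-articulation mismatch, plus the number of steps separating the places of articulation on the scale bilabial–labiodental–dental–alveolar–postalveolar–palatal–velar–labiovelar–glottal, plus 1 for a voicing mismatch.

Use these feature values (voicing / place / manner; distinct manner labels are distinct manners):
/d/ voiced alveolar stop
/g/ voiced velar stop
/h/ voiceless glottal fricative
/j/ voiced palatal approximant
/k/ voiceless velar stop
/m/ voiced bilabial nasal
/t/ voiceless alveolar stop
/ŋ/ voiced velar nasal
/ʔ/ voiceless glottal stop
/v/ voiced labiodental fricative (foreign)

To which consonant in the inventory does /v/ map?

m

/m/ is closest: manner differs (fricative→nasal, +4), place distance 1 (labiodental→bilabial), same voicing; total 5. Next closest is /d/ at distance 6.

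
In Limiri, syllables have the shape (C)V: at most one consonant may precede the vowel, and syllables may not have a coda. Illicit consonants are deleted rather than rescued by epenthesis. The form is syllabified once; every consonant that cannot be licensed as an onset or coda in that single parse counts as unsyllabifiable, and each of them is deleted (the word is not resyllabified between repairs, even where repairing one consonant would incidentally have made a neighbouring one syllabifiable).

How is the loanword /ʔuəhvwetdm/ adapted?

Syllabifying with onset maximization leaves /h/, /v/, /t/, /d/, /m/ stranded (no codas are permitted; onsets are limited to one consonant).
Each unlicensed consonant is deleted: /h/, /v/, /t/, /d/, /m/.

ʔuəwe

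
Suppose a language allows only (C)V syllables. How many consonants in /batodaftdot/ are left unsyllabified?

3

The consonants /f/, /t/, /t/ cannot be parsed into a legal (C)V syllable (no codas are permitted; onsets are limited to one consonant).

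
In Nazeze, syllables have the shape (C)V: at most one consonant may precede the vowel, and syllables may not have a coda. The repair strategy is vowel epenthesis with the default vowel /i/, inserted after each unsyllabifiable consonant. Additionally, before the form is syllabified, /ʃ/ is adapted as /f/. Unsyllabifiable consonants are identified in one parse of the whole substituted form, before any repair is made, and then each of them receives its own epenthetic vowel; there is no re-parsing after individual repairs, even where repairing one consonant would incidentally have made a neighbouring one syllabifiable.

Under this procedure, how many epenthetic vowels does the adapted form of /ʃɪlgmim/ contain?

3

After substitution the input is /fɪlgmim/.
The unsyllabifiable consonants are /l/, /g/, /m/; each receives one epenthetic vowel.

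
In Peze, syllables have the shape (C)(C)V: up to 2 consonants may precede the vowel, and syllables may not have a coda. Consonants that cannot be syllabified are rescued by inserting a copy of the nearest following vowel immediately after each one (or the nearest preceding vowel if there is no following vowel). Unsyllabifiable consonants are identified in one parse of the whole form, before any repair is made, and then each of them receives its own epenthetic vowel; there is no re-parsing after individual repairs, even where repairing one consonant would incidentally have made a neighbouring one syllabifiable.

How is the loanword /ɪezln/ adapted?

ɪezelene

Under (C)(C)V, the unsyllabifiable consonants are /z/, /l/, /n/ (no codas are permitted; onsets may contain at most 2 consonants).
Inserting the epenthetic vowel yields /z/ → /ze/, /l/ → /le/, /n/ → /ne/.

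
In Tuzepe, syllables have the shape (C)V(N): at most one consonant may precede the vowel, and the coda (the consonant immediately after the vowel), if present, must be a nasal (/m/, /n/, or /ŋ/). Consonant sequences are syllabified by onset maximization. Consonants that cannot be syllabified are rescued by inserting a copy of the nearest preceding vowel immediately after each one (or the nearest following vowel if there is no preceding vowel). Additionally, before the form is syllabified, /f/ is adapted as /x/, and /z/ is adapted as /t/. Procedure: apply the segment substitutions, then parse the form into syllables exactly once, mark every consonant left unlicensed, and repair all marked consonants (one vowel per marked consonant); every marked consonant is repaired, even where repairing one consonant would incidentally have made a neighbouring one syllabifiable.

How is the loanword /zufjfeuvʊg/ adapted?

Substitution: /z/ → /t/, /f/ → /x/, giving /tuxjxeuvʊg/.
The consonants /x/, /j/, /g/ cannot be parsed into a legal (C)V(N) syllable (only a nasal (/m/, /n/, or /ŋ/) is licensed in coda position; onsets are limited to one consonant).
Inserting the epenthetic vowel yields /x/ → /xu/, /j/ → /ju/, /g/ → /gʊ/.

tuxujuxeuvʊgʊ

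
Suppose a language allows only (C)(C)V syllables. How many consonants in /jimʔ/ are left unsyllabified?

2

Syllabifying with onset maximization leaves /m/, /ʔ/ stranded (no codas are permitted; onsets may contain at most 2 consonants).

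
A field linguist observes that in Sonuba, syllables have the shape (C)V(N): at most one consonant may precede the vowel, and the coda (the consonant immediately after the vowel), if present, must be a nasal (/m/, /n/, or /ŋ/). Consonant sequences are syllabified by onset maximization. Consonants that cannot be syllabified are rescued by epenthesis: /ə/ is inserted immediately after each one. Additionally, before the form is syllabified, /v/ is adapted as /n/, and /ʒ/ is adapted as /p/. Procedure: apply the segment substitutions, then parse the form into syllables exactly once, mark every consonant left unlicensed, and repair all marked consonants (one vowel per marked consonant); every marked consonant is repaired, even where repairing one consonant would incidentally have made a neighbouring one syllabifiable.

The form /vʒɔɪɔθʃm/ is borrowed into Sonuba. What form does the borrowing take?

nəpɔɪɔθəʃəmə

Substitution: /v/ → /n/, /ʒ/ → /p/, giving /npɔɪɔθʃm/.
Under (C)V(N), the unsyllabifiable consonants are /n/, /θ/, /ʃ/, /m/ (only a nasal (/m/, /n/, or /ŋ/) is licensed in coda position; onsets are limited to one consonant).
Inserting the epenthetic vowel yields /n/ → /nə/, /θ/ → /θə/, /ʃ/ → /ʃə/, /m/ → /mə/.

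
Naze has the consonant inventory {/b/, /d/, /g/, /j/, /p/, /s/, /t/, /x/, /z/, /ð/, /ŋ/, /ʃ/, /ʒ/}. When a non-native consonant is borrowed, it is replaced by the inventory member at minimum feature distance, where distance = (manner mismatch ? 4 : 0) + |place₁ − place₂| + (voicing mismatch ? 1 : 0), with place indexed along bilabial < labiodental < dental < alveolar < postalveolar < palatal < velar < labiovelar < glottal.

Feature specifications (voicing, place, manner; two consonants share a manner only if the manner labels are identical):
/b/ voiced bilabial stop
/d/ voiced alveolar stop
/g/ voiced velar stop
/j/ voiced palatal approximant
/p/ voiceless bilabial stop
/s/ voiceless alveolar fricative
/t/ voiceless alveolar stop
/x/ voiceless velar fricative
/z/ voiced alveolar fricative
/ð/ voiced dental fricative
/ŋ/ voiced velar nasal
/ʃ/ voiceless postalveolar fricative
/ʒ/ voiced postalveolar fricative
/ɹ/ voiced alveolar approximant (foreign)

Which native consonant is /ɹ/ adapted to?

j

/j/ is closest: same manner (approximant), place distance 2 (alveolar→palatal), same voicing; total 2. Next closest is /d/ at distance 4.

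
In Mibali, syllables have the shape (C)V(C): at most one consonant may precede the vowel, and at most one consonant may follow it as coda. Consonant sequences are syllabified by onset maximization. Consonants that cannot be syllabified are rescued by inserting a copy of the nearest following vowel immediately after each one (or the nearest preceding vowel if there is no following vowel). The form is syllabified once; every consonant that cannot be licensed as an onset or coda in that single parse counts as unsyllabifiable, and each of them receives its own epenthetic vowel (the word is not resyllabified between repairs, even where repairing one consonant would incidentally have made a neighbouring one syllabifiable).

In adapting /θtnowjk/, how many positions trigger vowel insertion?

The unsyllabifiable consonants are /θ/, /t/, /j/, /k/; each receives one epenthetic vowel.

4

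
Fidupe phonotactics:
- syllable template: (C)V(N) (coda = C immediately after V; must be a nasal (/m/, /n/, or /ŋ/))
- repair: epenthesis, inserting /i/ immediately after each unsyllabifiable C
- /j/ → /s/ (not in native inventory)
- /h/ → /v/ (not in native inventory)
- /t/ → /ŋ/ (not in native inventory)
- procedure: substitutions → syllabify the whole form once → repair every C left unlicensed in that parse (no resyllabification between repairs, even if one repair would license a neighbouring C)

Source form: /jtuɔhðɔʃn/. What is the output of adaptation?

Substitution: /j/ → /s/, /t/ → /ŋ/, /h/ → /v/, giving /sŋuɔvðɔʃn/.
Syllabifying with onset maximization leaves /s/, /v/, /ʃ/, /n/ stranded (only a nasal (/m/, /n/, or /ŋ/) is licensed in coda position; onsets are limited to one consonant).
Inserting the epenthetic vowel yields /s/ → /si/, /v/ → /vi/, /ʃ/ → /ʃi/, /n/ → /ni/.

siŋuɔviðɔʃini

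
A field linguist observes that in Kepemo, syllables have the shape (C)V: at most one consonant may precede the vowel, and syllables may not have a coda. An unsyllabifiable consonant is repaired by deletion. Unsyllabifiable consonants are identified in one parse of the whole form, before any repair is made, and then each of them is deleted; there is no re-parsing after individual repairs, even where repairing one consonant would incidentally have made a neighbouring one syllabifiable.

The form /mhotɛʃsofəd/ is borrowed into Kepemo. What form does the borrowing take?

Under (C)V, the unsyllabifiable consonants are /m/, /ʃ/, /d/ (no codas are permitted; onsets are limited to one consonant).
Each unlicensed consonant is deleted: /m/, /ʃ/, /d/.

hotɛsofə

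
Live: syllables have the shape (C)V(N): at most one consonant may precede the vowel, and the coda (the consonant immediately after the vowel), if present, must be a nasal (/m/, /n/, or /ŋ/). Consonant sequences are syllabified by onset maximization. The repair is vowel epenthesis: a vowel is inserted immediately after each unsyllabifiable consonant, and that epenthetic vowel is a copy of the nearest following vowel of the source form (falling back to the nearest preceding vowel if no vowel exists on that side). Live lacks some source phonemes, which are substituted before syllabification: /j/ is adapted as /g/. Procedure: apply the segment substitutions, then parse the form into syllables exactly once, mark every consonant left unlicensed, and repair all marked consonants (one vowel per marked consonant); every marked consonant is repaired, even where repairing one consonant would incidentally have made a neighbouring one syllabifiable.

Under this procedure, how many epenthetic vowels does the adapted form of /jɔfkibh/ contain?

3

After substitution the input is /gɔfkibh/.
The unsyllabifiable consonants are /f/, /b/, /h/; each receives one epenthetic vowel.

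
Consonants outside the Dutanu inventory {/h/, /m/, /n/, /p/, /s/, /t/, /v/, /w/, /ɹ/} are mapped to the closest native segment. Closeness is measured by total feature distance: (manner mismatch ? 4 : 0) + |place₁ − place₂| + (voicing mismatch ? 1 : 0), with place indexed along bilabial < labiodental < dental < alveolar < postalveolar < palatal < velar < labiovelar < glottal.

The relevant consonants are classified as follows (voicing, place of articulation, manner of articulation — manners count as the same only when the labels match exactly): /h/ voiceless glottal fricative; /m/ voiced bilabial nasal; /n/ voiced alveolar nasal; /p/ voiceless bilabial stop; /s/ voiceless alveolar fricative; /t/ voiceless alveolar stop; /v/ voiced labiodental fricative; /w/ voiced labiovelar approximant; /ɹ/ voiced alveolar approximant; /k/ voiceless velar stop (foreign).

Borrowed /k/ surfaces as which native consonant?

/t/ is closest: same manner (stop), place distance 3 (velar→alveolar), same voicing; total 3. Next closest is /h/ at distance 6.

t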